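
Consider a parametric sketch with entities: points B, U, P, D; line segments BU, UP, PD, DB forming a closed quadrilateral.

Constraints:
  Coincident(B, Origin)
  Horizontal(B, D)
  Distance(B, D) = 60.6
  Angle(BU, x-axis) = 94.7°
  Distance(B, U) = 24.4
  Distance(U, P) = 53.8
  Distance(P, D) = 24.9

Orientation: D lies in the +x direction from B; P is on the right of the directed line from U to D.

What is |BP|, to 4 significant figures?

39.99

Checks: |UP| = 53.80 ✓; |PD| = 24.90 ✓.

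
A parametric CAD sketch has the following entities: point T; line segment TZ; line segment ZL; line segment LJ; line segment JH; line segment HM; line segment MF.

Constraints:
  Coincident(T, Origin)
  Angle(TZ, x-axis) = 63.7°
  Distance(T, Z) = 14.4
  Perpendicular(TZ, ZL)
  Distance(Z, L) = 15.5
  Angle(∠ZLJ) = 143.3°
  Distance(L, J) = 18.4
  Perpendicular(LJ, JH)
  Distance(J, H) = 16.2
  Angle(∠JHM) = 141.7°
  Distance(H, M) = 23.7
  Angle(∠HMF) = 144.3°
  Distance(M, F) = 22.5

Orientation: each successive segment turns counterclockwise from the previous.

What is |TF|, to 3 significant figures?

24.6

T is at the origin; TZ runs at 63.7° with length 14.4, so Z = (6.38, 12.9). The perpendicularity gives ZL at right angles to TZ, so ZL runs at 154°; with |ZL| = 15.5, L = (-7.52, 19.8). ∠ZLJ = 143.3° gives LJ at -170° from the x-axis; with |LJ| = 18.4, J = (-25.6, 16.5). The perpendicularity gives JH at right angles to LJ, so JH runs at -79.6°; with |JH| = 16.2, H = (-22.7, 0.522). ∠JHM = 141.7° gives HM at -41.3° from the x-axis; with |HM| = 23.7, M = (-4.88, -15.1). ∠HMF = 144.3° gives MF at -5.60° from the x-axis; with |MF| = 22.5, F = (17.5, -17.3). Then |TF| = |F − T| = 24.6.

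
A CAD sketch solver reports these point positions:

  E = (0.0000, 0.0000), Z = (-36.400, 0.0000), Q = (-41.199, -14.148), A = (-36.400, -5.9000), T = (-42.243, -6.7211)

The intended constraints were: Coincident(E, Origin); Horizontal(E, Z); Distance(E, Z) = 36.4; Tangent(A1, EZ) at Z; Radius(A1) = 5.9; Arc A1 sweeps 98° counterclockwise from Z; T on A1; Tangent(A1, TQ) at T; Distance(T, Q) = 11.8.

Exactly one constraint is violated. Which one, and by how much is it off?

Distance(T, Q) = 11.8 — off by 4.30.

E = (0.00, 0.00) ✓; E.y = 0.00, Z.y = 0.00 ✓; |EZ| = 36.40 ✓; ∠(AZ, ZE) = 90.00° ✓; |AZ| = 5.900 ✓; bearing(A→T) − bearing(A→Z) = 98.00° ✓; |AT| = 5.900 ✓; ∠(AT, TQ) = 90.00° ✓; |TQ| = 7.500 ✗.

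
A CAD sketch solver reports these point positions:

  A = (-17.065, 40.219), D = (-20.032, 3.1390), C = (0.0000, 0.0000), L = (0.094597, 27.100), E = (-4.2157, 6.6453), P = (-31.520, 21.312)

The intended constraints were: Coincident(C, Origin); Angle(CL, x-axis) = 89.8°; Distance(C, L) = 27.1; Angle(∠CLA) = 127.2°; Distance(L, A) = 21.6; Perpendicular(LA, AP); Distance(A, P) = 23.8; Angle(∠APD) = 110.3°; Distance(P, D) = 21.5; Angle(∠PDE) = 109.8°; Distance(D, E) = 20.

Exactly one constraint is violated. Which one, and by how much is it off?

Distance(D, E) = 20 — off by 3.80.

C = (0.00, 0.00) ✓; CL at 89.80° ✓; |CL| = 27.10 ✓; ∠CLA = 127.2° ✓; |LA| = 21.60 ✓; ∠(LA, AP) = 90.00° ✓; |AP| = 23.80 ✓; ∠APD = 110.3° ✓; |PD| = 21.50 ✓; ∠PDE = 109.8° ✓; |DE| = 16.20 ✗.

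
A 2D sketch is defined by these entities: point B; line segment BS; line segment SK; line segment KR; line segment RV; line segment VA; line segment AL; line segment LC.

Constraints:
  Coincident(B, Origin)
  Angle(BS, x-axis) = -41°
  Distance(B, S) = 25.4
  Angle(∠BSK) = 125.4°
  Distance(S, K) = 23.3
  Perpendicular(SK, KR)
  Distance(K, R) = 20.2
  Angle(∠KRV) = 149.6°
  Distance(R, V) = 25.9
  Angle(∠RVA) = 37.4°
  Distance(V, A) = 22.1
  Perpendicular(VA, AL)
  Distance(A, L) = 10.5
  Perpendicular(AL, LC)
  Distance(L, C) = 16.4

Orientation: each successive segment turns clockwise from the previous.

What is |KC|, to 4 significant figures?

35.76

B is at the origin; BS runs at -41.0° with length 25.4, so S = (19.17, -16.66). ∠BSK = 125.4° gives SK at -95.60° from the x-axis; with |SK| = 23.3, K = (16.90, -39.85). The perpendicularity gives KR at right angles to SK, so KR runs at 174.4°; with |KR| = 20.2, R = (-3.208, -37.88). ∠KRV = 149.6° gives RV at 144.0° from the x-axis; with |RV| = 25.9, V = (-24.16, -22.66). ∠RVA = 37.4° gives VA at 1.400° from the x-axis; with |VA| = 22.1, A = (-2.068, -22.12). The perpendicularity gives AL at right angles to VA, so AL runs at -88.60°; with |AL| = 10.5, L = (-1.811, -32.61). AL ⟂ LC, so LC runs at -178.6°; with |LC| = 16.4, C = (-18.21, -33.02). Then |KC| = |C − K| = 35.76.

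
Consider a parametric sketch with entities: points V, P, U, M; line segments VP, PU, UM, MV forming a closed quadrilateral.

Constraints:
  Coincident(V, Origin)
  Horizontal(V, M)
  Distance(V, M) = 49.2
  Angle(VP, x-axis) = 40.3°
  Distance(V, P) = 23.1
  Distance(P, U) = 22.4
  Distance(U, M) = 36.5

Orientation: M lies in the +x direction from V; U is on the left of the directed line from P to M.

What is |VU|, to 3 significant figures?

45.3

Checks: |PU| = 22.40 ✓; |UM| = 36.50 ✓.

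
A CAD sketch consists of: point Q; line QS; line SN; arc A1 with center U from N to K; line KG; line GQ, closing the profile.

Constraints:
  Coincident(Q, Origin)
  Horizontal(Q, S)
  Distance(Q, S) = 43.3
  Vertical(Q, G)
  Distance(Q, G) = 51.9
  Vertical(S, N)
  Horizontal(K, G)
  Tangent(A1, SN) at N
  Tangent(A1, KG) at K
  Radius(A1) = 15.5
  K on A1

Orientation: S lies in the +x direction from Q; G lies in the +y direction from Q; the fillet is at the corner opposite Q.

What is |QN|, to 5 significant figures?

56.567

Q is at the origin; Q and S share the same y with |QS| = 43.3 and S on the +x side, so S = (43.300, 0.0000). QG is vertical with |QG| = 51.9 and G on the +y side, so G = (0.0000, 51.900). The virtual corner opposite Q is at (43.300, 51.900). The tangent condition forces UN to be normal to SN and tangency of A1 to KG means the radius UK is perpendicular to KG, with radius 15.5, so the center U sits 15.5 in from both sides at U = (27.800, 36.400). That places the tangent points at N = (43.300, 36.400) on SN and K = (27.800, 51.900) on KG. Then |QN| = |N − Q| = 56.567.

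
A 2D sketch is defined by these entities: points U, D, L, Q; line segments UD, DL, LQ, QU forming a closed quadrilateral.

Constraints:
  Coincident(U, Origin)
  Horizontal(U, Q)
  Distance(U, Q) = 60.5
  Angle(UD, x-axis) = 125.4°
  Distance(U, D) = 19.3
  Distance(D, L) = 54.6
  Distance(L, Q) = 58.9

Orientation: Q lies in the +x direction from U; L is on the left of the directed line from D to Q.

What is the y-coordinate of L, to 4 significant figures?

50.79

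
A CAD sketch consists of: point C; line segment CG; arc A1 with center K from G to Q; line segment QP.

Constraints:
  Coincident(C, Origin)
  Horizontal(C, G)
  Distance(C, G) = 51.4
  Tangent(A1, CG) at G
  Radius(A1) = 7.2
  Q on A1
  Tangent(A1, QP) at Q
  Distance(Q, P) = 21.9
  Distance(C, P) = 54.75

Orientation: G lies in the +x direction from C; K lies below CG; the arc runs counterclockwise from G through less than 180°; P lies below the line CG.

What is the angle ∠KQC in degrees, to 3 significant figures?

165°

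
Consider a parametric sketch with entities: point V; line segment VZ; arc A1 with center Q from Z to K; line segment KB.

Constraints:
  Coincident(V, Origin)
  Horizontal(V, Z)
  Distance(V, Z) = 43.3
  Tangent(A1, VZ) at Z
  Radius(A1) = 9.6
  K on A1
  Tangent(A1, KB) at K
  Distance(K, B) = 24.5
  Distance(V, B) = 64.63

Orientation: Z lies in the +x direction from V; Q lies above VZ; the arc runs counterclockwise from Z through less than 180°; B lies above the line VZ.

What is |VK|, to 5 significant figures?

53.513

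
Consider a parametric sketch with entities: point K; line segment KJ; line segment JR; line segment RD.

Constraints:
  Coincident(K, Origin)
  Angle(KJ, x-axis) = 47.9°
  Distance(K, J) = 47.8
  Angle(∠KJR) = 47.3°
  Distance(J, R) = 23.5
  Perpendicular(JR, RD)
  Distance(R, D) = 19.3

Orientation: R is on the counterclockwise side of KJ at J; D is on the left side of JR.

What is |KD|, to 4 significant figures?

18.17

K is at the origin; KJ runs at 47.9° with length 47.8, so J = 47.8·(cos 47.9°, sin 47.9°) = (32.05, 35.47). ∠KJR = 47.3°, so JR runs at 47.9° + (180° − 47.3°) = 180.6° from the x-axis; with |JR| = 23.5, R = J + 23.5·(cos 180.6°, sin 180.6°) = (8.548, 35.22). The perpendicularity gives RD at right angles to JR; with |RD| = 19.3 on the left of JR, D = R + 19.3·(0.01047, -0.9999) = (8.750, 15.92). Then |KD| = |D − K| = 18.17.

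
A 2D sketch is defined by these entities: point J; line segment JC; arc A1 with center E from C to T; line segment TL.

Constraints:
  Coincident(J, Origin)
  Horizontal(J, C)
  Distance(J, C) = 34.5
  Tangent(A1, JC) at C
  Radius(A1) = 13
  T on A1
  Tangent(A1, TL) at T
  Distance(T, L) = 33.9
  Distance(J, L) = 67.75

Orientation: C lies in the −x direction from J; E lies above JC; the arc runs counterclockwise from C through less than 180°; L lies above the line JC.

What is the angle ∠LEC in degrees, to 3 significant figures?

155°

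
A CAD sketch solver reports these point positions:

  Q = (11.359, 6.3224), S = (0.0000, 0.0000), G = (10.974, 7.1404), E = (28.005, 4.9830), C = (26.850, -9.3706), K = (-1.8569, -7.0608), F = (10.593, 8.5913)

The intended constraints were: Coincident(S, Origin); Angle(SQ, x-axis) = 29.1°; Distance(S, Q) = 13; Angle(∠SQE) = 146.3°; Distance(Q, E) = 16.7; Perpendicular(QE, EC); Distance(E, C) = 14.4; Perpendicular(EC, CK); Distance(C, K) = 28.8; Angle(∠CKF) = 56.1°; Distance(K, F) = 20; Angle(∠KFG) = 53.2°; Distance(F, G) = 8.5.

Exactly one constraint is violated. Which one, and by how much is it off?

Distance(F, G) = 8.5 — off by 7.00.

S = (0.00, 0.00) ✓; SQ at 29.10° ✓; |SQ| = 13.00 ✓; ∠SQE = 146.3° ✓; |QE| = 16.70 ✓; ∠(QE, EC) = 90.00° ✓; |EC| = 14.40 ✓; ∠(EC, CK) = 90.00° ✓; |CK| = 28.80 ✓; ∠CKF = 56.10° ✓; |KF| = 20.00 ✓; ∠KFG = 53.21° ✓; |FG| = 1.500 ✗.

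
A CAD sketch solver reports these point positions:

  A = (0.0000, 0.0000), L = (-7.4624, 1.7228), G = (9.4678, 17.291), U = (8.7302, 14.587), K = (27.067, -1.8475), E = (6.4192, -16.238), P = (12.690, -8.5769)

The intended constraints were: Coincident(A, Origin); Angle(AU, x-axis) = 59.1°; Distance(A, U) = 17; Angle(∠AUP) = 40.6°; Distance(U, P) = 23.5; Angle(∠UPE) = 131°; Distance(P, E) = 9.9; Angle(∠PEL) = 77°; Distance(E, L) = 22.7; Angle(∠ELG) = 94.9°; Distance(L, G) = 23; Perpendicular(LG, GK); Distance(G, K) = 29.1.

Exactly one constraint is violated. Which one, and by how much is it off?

Distance(G, K) = 29.1 — off by 3.10.

A = (0.00, 0.00) ✓; AU at 59.10° ✓; |AU| = 17.00 ✓; ∠AUP = 40.60° ✓; |UP| = 23.50 ✓; ∠UPE = 131.0° ✓; |PE| = 9.900 ✓; ∠PEL = 77.00° ✓; |EL| = 22.70 ✓; ∠ELG = 94.90° ✓; |LG| = 23.00 ✓; ∠(LG, GK) = 90.00° ✓; |GK| = 26.00 ✗.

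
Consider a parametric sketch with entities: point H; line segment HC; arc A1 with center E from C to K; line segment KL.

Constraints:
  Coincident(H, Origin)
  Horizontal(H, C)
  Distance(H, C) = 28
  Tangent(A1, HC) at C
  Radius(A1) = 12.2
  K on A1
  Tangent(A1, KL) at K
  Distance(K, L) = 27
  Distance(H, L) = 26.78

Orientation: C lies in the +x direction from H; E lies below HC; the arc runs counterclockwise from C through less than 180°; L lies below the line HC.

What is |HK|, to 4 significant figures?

18.84

Checks: |EK| = 12.20 ✓; ∠(EK, KL) = 90.00° ✓; |KL| = 27.00 ✓; |HL| = 26.78 ✓.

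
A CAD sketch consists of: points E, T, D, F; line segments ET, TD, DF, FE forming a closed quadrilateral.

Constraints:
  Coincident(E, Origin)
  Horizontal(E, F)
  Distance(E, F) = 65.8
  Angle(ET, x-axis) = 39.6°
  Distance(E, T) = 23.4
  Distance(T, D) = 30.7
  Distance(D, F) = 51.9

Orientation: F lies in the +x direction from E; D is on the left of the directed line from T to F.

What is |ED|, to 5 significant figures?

53.382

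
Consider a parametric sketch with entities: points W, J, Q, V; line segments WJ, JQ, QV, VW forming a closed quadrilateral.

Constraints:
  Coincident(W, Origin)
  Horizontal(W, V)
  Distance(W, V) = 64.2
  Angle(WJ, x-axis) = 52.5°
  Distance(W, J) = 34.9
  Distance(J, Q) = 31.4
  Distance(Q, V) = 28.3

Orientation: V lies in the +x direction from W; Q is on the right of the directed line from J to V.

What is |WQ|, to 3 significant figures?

35.9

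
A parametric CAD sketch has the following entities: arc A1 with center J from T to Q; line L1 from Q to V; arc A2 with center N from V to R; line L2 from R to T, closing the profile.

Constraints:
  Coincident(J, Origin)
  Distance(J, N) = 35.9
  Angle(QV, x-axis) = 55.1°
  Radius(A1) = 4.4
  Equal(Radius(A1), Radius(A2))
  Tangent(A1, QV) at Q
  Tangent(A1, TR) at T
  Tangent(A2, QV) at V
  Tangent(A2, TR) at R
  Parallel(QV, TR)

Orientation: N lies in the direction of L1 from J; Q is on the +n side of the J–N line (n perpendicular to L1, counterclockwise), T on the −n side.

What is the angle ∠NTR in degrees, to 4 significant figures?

6.987°

Tangency of A1 to both parallel lines with radius 4.4 puts Q and T at J ± 4.4·n: Q = (-3.609, 2.517), T = (3.609, -2.517). Equal radii place V and R the same way about N: V = N + 4.4·n = (16.93, 31.96), R = N − 4.4·n = (24.15, 26.93). Then cos ∠NTR = TN·TR / (|TN||TR|), giving 6.987°.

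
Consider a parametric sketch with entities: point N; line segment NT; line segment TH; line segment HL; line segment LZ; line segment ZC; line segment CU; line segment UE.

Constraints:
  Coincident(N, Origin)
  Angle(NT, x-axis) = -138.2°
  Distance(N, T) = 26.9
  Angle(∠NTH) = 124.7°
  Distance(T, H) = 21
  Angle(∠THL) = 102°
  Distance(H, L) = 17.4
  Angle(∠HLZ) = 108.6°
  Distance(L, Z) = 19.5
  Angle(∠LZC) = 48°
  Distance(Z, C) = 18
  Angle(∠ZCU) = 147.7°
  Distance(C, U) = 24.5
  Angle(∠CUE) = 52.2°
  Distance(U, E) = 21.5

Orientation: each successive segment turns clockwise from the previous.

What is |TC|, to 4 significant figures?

14.71

N is at the origin; NT runs at -138.2° with length 26.9, so T = (-20.05, -17.93). ∠NTH = 124.7° gives TH at 166.5° from the x-axis; with |TH| = 21.0, H = (-40.47, -13.03). ∠THL = 102.0° gives HL at 88.50° from the x-axis; with |HL| = 17.4, L = (-40.02, 4.367). ∠HLZ = 108.6° gives LZ at 17.10° from the x-axis; with |LZ| = 19.5, Z = (-21.38, 10.10). ∠LZC = 48.0° gives ZC at -114.9° from the x-axis; with |ZC| = 18.0, C = (-28.96, -6.226). Then |TC| = |C − T| = 14.71.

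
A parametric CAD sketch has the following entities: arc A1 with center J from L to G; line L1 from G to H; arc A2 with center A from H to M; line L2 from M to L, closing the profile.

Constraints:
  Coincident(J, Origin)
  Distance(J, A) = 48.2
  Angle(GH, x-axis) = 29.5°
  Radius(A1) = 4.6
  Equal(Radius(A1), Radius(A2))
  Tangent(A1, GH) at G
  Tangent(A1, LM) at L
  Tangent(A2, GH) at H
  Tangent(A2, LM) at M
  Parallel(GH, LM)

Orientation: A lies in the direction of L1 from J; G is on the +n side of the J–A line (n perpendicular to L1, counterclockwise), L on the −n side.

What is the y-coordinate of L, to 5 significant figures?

-4.0036

J is at the origin and A lies 48.2 along u from J, so A = 48.2·u = (41.951, 23.735). Tangency of A1 to both parallel lines with radius 4.6 puts G and L at J ± 4.6·n: G = (-2.2651, 4.0036), L = (2.2651, -4.0036). So L.y = -4.0036.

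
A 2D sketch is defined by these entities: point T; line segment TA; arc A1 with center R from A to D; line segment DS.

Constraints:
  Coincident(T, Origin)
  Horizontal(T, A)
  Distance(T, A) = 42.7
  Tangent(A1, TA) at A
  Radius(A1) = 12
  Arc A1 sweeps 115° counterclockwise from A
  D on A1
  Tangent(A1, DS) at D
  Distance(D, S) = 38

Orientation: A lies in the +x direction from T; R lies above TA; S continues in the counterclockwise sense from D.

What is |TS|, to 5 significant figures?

63.725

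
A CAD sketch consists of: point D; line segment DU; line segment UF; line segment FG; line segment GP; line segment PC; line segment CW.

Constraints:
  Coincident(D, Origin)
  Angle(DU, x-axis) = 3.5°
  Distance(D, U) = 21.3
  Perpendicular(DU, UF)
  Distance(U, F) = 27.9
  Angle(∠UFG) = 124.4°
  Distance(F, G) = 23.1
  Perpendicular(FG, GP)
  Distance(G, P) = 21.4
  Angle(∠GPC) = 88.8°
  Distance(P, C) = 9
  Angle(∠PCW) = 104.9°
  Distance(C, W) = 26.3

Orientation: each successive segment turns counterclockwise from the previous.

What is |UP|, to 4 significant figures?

38.90

D is at the origin; DU runs at 3.5° with length 21.3, so U = (21.26, 1.300). The perpendicularity gives UF at right angles to DU, so UF runs at 93.50°; with |UF| = 27.9, F = (19.56, 29.15). ∠UFG = 124.4° gives FG at 149.1° from the x-axis; with |FG| = 23.1, G = (-0.2643, 41.01). The perpendicularity gives GP at right angles to FG, so GP runs at -120.9°; with |GP| = 21.4, P = (-11.25, 22.65). Then |UP| = |P − U| = 38.90.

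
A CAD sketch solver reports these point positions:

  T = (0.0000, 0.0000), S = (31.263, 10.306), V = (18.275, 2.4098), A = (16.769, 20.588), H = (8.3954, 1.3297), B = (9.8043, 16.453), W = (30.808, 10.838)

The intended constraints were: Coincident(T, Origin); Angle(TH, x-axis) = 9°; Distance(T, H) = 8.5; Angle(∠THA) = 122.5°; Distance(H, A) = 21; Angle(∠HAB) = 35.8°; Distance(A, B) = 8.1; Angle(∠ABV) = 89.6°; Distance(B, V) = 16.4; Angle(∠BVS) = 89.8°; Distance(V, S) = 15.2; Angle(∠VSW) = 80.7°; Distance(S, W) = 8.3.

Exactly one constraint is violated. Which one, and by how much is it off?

Distance(S, W) = 8.3 — off by 7.60.

T = (0.00, 0.00) ✓; TH at 9.000° ✓; |TH| = 8.500 ✓; ∠THA = 122.5° ✓; |HA| = 21.00 ✓; ∠HAB = 35.80° ✓; |AB| = 8.100 ✓; ∠ABV = 89.60° ✓; |BV| = 16.40 ✓; ∠BVS = 89.80° ✓; |VS| = 15.20 ✓; ∠VSW = 80.76° ✓; |SW| = 0.7000 ✗.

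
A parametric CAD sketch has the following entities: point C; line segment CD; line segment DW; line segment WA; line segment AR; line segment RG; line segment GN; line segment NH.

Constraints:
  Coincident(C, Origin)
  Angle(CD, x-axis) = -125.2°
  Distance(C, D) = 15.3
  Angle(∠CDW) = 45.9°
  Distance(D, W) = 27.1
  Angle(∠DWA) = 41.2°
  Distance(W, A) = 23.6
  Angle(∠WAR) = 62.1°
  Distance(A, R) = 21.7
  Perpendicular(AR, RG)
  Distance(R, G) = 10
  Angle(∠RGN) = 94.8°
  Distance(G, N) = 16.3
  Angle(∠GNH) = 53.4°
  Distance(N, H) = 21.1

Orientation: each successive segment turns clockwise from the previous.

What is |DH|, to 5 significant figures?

1.2649

C is at the origin; CD runs at -125.2° with length 15.3, so D = (-8.8194, -12.502). ∠CDW = 45.9° gives DW at 100.70° from the x-axis; with |DW| = 27.1, W = (-13.851, 14.126). ∠DWA = 41.2° gives WA at -38.100° from the x-axis; with |WA| = 23.6, A = (4.7207, -0.43556). ∠WAR = 62.1° gives AR at -156.00° from the x-axis; with |AR| = 21.7, R = (-15.103, -9.2617). The perpendicularity gives RG at right angles to AR, so RG runs at 114.00°; with |RG| = 10.0, G = (-19.171, -0.12629). ∠RGN = 94.8° gives GN at 28.800° from the x-axis; with |GN| = 16.3, N = (-4.8868, 7.7263). ∠GNH = 53.4° gives NH at -97.800° from the x-axis; with |NH| = 21.1, H = (-7.7504, -13.178). Then |DH| = |H − D| = 1.2649.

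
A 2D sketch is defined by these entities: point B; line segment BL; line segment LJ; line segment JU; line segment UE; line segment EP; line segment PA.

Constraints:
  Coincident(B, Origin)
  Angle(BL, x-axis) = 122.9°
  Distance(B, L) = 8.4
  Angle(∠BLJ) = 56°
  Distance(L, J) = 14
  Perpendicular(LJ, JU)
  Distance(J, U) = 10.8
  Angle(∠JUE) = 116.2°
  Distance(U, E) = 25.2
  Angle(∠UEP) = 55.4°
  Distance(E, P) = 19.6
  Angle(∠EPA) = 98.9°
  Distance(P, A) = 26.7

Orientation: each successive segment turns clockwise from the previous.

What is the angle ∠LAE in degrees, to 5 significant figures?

39.849°

B is at the origin; BL runs at 122.9° with length 8.4, so L = (-4.5627, 7.0528). ∠BLJ = 56.0° gives LJ at -1.1000° from the x-axis; with |LJ| = 14.0, J = (9.4348, 6.7840). The perpendicularity gives JU at right angles to LJ, so JU runs at -91.100°; with |JU| = 10.8, U = (9.2274, -4.0140). ∠JUE = 116.2° gives UE at -154.90° from the x-axis; with |UE| = 25.2, E = (-13.593, -14.704). ∠UEP = 55.4° gives EP at 80.500° from the x-axis; with |EP| = 19.6, P = (-10.358, 4.6274). ∠EPA = 98.9° gives PA at -0.60000° from the x-axis; with |PA| = 26.7, A = (16.341, 4.3478). Then cos ∠LAE = AL·AE / (|AL||AE|), giving 39.849°.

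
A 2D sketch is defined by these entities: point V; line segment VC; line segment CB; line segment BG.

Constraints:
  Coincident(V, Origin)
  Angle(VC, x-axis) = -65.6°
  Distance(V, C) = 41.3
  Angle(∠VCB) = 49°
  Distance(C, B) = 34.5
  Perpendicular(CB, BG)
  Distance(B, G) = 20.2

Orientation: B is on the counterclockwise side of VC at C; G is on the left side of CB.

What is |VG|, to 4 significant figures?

13.23

V is at the origin; VC runs at -65.6° with length 41.3, so C = 41.3·(cos -65.6°, sin -65.6°) = (17.06, -37.61). ∠VCB = 49.0°, so CB runs at -65.6° + (180° − 49.0°) = 65.40° from the x-axis; with |CB| = 34.5, B = C + 34.5·(cos 65.40°, sin 65.40°) = (31.42, -6.243). The perpendicularity gives BG at right angles to CB; with |BG| = 20.2 on the left of CB, G = B + 20.2·(-0.9092, 0.4163) = (13.06, 2.166). Then |VG| = |G − V| = 13.23.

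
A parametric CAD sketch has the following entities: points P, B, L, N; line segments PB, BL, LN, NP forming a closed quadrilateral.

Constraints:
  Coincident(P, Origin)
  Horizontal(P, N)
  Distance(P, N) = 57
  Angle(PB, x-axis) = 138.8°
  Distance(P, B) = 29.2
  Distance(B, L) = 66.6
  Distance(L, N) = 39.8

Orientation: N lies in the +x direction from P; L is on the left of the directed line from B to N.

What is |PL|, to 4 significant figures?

56.12

P is at the origin; P and N share the same y with |PN| = 57.0 and N in +x, so N = (57.0, 0). PB runs at 138.8° with |PB| = 29.2, so B = (-21.97, 19.23). L is determined by |BL| = 66.6 and |LN| = 39.8 together: it lies at the intersection of circle(B, 66.6) and circle(N, 39.8). With |BN| = 81.28, the foot of the radical line on BN is 58.18 from B and the perpendicular offset is √(66.6² − 58.18²) = 32.41. Taking the left-of-BN solution: L = (42.23, 36.96).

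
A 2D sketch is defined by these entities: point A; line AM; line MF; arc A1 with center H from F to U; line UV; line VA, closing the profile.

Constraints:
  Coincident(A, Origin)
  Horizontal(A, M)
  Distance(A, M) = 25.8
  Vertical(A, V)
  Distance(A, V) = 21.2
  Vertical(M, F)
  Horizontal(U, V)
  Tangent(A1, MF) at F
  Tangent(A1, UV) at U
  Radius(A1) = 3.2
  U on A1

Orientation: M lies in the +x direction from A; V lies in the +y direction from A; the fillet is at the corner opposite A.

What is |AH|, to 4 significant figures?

28.89

A is at the origin; AM is horizontal with |AM| = 25.8 and M on the +x side, so M = (25.80, 0.000). AV is vertical with |AV| = 21.2 and V on the +y side, so V = (0.000, 21.20). The virtual corner opposite A is at (25.80, 21.20). A1 meets MF tangentially, so HF is at right angles to MF and the tangent condition forces HU to be normal to UV, with radius 3.2, so the center H sits 3.2 in from both sides at H = (22.60, 18.00). Then |AH| = |H − A| = 28.89.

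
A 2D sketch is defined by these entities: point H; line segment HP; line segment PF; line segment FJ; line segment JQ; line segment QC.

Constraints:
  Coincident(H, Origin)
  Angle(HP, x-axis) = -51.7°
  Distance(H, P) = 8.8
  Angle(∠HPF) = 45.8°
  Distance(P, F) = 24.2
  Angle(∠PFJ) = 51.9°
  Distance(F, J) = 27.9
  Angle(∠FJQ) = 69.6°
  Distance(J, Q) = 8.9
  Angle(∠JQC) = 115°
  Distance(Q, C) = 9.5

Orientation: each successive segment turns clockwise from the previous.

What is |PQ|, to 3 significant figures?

14.6

H is at the origin; HP runs at -51.7° with length 8.8, so P = (5.45, -6.91). ∠HPF = 45.8° gives PF at 174° from the x-axis; with |PF| = 24.2, F = (-18.6, -4.42). ∠PFJ = 51.9° gives FJ at 46.0° from the x-axis; with |FJ| = 27.9, J = (0.763, 15.7). ∠FJQ = 69.6° gives JQ at -64.4° from the x-axis; with |JQ| = 8.9, Q = (4.61, 7.62). Then |PQ| = |Q − P| = 14.6.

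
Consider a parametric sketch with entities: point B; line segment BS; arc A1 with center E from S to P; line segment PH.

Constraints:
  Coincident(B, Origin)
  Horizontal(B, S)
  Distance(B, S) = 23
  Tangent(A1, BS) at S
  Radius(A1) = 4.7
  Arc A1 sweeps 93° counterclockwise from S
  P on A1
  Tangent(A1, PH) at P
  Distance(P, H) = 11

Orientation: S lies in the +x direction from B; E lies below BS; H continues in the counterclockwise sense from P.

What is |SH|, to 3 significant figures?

16.5

B is at the origin; B and S share the same y with |BS| = 23.0 and S on the +x side, so S = (23.0, 0.00). The tangent condition forces ES to be normal to BS, so E = S + (0, -4.7) = (23.0, -4.70). On A1, S sits at bearing 90° from E; a 93° counterclockwise sweep puts P at bearing 183°, so P = E + 4.7·(cos 183°, sin 183°) = (18.3, -4.95). Since A1 is tangent to PH there, EP ⟂ PH, so PH runs along (−sin 183°, cos 183°); with |PH| = 11.0, H = (18.9, -15.9). Then |SH| = |H − S| = 16.5.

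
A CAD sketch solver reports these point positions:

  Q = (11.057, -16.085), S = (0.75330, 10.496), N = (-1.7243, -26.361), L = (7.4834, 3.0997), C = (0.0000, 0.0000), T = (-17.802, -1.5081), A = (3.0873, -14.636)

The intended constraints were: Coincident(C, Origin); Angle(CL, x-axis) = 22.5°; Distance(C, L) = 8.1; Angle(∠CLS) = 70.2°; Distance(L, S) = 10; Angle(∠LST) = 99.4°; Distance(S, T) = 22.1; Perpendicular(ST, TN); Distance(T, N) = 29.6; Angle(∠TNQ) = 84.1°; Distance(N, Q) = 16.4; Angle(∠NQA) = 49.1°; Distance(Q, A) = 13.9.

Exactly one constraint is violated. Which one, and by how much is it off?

Distance(Q, A) = 13.9 — off by 5.80.

C = (0.00, 0.00) ✓; CL at 22.50° ✓; |CL| = 8.100 ✓; ∠CLS = 70.20° ✓; |LS| = 10.00 ✓; ∠LST = 99.40° ✓; |ST| = 22.10 ✓; ∠(ST, TN) = 90.00° ✓; |TN| = 29.60 ✓; ∠TNQ = 84.10° ✓; |NQ| = 16.40 ✓; ∠NQA = 49.10° ✓; |QA| = 8.100 ✗.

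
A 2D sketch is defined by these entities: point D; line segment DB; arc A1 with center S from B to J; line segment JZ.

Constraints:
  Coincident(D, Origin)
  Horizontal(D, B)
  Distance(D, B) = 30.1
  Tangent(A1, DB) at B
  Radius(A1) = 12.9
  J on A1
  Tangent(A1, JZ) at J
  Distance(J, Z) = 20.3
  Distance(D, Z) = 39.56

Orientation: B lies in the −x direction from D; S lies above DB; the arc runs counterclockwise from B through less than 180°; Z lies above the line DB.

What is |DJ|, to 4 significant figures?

22.41

Checks: |SJ| = 12.90 ✓; ∠(SJ, JZ) = 90.00° ✓; |JZ| = 20.30 ✓; |DZ| = 39.56 ✓.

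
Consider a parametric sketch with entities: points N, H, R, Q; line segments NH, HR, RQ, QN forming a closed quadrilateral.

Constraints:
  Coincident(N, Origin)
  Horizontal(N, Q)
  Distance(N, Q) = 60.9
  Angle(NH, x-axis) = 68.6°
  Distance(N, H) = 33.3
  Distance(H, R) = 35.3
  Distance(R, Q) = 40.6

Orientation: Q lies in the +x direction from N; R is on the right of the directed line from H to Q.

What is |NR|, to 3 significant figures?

20.7

Checks: |HR| = 35.30 ✓; |RQ| = 40.60 ✓.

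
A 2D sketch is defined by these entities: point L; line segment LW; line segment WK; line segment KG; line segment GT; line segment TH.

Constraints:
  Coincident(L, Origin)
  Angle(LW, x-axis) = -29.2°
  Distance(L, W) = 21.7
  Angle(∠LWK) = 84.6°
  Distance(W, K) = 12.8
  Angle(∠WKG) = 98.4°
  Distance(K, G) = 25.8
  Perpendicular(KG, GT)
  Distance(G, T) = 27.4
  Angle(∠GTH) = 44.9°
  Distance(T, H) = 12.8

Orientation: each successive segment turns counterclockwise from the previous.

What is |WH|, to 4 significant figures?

19.48

KG ⟂ GT, so GT runs at -122.2°; with |GT| = 27.4, T = (-12.32, -8.313). ∠GTH = 44.9° gives TH at 12.90° from the x-axis; with |TH| = 12.8, H = (0.1521, -5.455). Then |WH| = |H − W| = 19.48.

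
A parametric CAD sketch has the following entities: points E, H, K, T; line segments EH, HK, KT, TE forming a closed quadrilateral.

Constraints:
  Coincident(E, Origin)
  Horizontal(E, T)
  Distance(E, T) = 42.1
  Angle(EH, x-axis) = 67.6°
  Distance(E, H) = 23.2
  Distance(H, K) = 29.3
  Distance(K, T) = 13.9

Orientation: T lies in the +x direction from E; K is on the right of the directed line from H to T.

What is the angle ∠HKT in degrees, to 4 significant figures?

129.2°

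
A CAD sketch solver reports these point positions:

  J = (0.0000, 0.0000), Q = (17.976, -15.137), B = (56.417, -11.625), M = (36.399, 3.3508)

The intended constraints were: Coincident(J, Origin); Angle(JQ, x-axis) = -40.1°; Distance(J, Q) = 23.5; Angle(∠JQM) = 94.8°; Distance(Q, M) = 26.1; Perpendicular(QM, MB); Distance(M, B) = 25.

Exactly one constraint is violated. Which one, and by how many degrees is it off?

Perpendicular(QM, MB) — off by 8.10°.

J = (0.00, 0.00) ✓; JQ at -40.10° ✓; |JQ| = 23.50 ✓; ∠JQM = 94.80° ✓; |QM| = 26.10 ✓; ∠(QM, MB) = 81.90° ✗; |MB| = 25.00 ✓.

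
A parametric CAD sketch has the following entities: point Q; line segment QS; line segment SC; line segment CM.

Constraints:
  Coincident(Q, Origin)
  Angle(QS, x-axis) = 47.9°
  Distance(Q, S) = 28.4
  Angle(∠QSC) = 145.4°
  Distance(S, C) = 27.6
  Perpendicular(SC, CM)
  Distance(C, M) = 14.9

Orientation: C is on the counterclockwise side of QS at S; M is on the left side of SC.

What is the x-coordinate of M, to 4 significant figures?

7.870

Q is at the origin; QS runs at 47.9° with length 28.4, so S = 28.4·(cos 47.9°, sin 47.9°) = (19.04, 21.07). ∠QSC = 145.4°, so SC runs at 47.9° + (180° − 145.4°) = 82.50° from the x-axis; with |SC| = 27.6, C = S + 27.6·(cos 82.50°, sin 82.50°) = (22.64, 48.44). The perpendicularity gives CM at right angles to SC; with |CM| = 14.9 on the left of SC, M = C + 14.9·(-0.9914, 0.1305) = (7.870, 50.38). So M.x = 7.870.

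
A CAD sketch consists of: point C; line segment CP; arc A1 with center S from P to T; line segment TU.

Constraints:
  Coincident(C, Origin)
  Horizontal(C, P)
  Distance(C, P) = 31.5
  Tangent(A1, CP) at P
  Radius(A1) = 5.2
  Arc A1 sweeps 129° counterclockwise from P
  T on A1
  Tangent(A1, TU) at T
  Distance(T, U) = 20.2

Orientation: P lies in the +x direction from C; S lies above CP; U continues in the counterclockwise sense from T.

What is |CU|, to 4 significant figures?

33.25

On A1, P sits at bearing -90° from S; a 129° counterclockwise sweep puts T at bearing 39°, so T = S + 5.2·(cos 39°, sin 39°) = (35.54, 8.472). A1 meets TU tangentially, so ST is at right angles to TU, so TU runs along (−sin 39°, cos 39°); with |TU| = 20.2, U = (22.83, 24.17). Then |CU| = |U − C| = 33.25.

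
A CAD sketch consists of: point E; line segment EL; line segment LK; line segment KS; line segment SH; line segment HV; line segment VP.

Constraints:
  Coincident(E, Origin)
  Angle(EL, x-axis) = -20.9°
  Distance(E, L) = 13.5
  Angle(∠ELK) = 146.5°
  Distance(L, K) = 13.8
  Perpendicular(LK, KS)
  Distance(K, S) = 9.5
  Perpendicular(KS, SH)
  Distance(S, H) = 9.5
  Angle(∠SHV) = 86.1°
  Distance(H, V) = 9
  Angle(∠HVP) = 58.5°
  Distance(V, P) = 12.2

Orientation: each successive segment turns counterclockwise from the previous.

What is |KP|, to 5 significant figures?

7.6613

E is at the origin; EL runs at -20.9° with length 13.5, so L = (12.612, -4.8160). ∠ELK = 146.5° gives LK at 12.600° from the x-axis; with |LK| = 13.8, K = (26.079, -1.8056). LK ⟂ KS, so KS runs at 102.60°; with |KS| = 9.5, S = (24.007, 7.4656). The perpendicularity gives SH at right angles to KS, so SH runs at -167.40°; with |SH| = 9.5, H = (14.736, 5.3933). ∠SHV = 86.1° gives HV at -73.500° from the x-axis; with |HV| = 9.0, V = (17.292, -3.2361). ∠HVP = 58.5° gives VP at 48.000° from the x-axis; with |VP| = 12.2, P = (25.455, 5.8303). Then |KP| = |P − K| = 7.6613.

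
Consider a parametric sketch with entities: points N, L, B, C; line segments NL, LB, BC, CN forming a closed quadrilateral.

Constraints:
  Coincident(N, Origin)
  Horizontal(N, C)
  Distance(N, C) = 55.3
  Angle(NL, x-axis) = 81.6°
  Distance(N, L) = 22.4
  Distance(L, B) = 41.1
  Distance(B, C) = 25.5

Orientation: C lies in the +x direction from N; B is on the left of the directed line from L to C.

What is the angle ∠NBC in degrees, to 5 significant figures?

87.958°

N is at the origin; N and C share the same y with |NC| = 55.3 and C in +x, so C = (55.3, 0). NL runs at 81.6° with |NL| = 22.4, so L = (3.2723, 22.160). B is determined by |LB| = 41.1 and |BC| = 25.5 together: it lies at the intersection of circle(L, 41.1) and circle(C, 25.5). With |LC| = 56.550, the foot of the radical line on LC is 37.461 from L and the perpendicular offset is √(41.1² − 37.461²) = 16.907. Taking the left-of-LC solution: B = (44.363, 23.035).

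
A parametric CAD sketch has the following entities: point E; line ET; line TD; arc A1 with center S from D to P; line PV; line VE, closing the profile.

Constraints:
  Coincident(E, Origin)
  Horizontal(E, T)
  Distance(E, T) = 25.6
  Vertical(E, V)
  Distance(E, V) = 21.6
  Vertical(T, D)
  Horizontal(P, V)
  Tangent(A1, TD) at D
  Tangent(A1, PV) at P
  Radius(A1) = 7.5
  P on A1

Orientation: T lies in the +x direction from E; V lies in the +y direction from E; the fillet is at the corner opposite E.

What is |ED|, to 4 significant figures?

29.23

The virtual corner opposite E is at (25.60, 21.60). Tangency of A1 to TD means the radius SD is perpendicular to TD and A1 meets PV tangentially, so SP is at right angles to PV, with radius 7.5, so the center S sits 7.5 in from both sides at S = (18.10, 14.10). That places the tangent points at D = (25.60, 14.10) on TD and P = (18.10, 21.60) on PV. Then |ED| = |D − E| = 29.23.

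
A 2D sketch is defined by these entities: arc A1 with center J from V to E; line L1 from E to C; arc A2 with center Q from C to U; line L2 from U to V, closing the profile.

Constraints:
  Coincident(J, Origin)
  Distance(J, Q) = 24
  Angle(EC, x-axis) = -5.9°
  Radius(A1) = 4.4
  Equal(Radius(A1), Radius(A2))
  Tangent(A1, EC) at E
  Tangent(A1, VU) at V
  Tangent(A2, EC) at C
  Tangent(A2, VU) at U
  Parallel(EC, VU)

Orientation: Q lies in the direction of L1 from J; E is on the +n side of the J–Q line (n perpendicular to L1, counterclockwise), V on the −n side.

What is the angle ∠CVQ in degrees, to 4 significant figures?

9.747°

The slot axis is L1's direction at -5.9°, so u = (cos -5.9°, sin -5.9°) = (0.9947, -0.1028) and n = (−sin -5.9°, cos -5.9°) = (0.1028, 0.9947). J is at the origin and Q lies 24.0 along u from J, so Q = 24.0·u = (23.87, -2.467). Tangency of A1 to both parallel lines with radius 4.4 puts E and V at J ± 4.4·n: E = (0.4523, 4.377), V = (-0.4523, -4.377). Equal radii place C and U the same way about Q: C = Q + 4.4·n = (24.33, 1.910), U = Q − 4.4·n = (23.42, -6.844). Then cos ∠CVQ = VC·VQ / (|VC||VQ|), giving 9.747°.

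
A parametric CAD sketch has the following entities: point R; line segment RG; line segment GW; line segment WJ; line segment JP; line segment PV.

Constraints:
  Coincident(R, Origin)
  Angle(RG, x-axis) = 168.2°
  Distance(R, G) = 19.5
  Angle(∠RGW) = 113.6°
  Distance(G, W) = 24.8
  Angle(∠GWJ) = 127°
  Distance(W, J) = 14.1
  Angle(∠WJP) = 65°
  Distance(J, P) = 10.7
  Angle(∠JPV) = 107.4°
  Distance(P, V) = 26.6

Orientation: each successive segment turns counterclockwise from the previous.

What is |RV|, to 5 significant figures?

32.682

R is at the origin; RG runs at 168.2° with length 19.5, so G = (-19.088, 3.9877). ∠RGW = 113.6° gives GW at -125.40° from the x-axis; with |GW| = 24.8, W = (-33.454, -16.227). ∠GWJ = 127.0° gives WJ at -72.400° from the x-axis; with |WJ| = 14.1, J = (-29.191, -29.667). ∠WJP = 65.0° gives JP at 42.600° from the x-axis; with |JP| = 10.7, P = (-21.314, -22.425). ∠JPV = 107.4° gives PV at 115.20° from the x-axis; with |PV| = 26.6, V = (-32.640, 1.6435). Then |RV| = |V − R| = 32.682.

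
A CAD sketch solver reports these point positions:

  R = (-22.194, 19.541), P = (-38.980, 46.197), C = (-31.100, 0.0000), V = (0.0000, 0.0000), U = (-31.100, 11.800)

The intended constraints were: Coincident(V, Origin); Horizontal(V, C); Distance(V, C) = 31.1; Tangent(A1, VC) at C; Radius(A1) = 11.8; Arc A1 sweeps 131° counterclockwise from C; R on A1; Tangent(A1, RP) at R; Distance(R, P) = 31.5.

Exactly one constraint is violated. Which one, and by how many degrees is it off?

Tangent(A1, RP) at R — off by 8.80°.

V = (0.00, 0.00) ✓; V.y = 0.00, C.y = 0.00 ✓; |VC| = 31.10 ✓; ∠(UC, CV) = 90.00° ✓; |UC| = 11.80 ✓; bearing(U→R) − bearing(U→C) = 131.0° ✓; |UR| = 11.80 ✓; ∠(UR, RP) = 98.80° ✗; |RP| = 31.50 ✓.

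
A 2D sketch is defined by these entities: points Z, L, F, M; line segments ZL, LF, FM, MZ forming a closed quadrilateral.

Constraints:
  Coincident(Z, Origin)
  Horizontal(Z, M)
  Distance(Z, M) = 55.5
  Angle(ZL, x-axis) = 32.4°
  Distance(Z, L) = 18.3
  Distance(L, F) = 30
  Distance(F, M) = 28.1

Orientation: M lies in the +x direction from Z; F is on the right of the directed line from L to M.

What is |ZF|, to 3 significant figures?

35.4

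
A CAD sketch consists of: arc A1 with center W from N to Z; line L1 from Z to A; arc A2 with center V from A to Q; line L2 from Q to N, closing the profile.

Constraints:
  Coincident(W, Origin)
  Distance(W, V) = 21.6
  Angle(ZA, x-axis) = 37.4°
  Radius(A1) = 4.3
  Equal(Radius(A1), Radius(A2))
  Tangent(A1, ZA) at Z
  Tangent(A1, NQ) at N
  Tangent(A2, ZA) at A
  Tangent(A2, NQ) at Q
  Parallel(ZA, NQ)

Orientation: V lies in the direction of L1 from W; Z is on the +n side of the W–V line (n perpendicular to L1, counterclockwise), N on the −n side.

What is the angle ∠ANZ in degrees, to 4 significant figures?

68.29°

The slot axis is L1's direction at 37.4°, so u = (cos 37.4°, sin 37.4°) = (0.7944, 0.6074) and n = (−sin 37.4°, cos 37.4°) = (-0.6074, 0.7944). W is at the origin and V lies 21.6 along u from W, so V = 21.6·u = (17.16, 13.12). Tangency of A1 to both parallel lines with radius 4.3 puts Z and N at W ± 4.3·n: Z = (-2.612, 3.416), N = (2.612, -3.416). Equal radii place A and Q the same way about V: A = V + 4.3·n = (14.55, 16.54), Q = V − 4.3·n = (19.77, 9.703). Then cos ∠ANZ = NA·NZ / (|NA||NZ|), giving 68.29°.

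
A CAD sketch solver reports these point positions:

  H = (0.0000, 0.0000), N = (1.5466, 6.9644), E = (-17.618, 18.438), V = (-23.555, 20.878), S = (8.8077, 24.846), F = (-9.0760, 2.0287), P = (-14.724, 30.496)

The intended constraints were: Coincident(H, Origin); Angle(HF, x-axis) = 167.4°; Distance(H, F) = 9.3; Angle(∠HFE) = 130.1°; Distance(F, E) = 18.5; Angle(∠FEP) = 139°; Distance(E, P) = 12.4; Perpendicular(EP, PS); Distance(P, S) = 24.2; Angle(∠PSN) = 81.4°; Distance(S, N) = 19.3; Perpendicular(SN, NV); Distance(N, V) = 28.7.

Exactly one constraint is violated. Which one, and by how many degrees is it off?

Perpendicular(SN, NV) — off by 6.90°.

H = (0.00, 0.00) ✓; HF at 167.4° ✓; |HF| = 9.300 ✓; ∠HFE = 130.1° ✓; |FE| = 18.50 ✓; ∠FEP = 139.0° ✓; |EP| = 12.40 ✓; ∠(EP, PS) = 90.01° ✓; |PS| = 24.20 ✓; ∠PSN = 81.40° ✓; |SN| = 19.30 ✓; ∠(SN, NV) = 96.90° ✗; |NV| = 28.70 ✓.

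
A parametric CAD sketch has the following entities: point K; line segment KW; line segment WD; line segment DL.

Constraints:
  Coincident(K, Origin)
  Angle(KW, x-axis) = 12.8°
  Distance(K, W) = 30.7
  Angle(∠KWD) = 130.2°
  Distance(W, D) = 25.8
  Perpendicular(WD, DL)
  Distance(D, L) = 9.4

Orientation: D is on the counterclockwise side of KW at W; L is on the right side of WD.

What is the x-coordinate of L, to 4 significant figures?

50.16

K is at the origin; KW runs at 12.8° with length 30.7, so W = 30.7·(cos 12.8°, sin 12.8°) = (29.94, 6.802). ∠KWD = 130.2°, so WD runs at 12.8° + (180° − 130.2°) = 62.60° from the x-axis; with |WD| = 25.8, D = W + 25.8·(cos 62.60°, sin 62.60°) = (41.81, 29.71). WD ⟂ DL; with |DL| = 9.4 on the right of WD, L = D + 9.4·(0.8878, -0.4602) = (50.16, 25.38). So L.x = 50.16.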